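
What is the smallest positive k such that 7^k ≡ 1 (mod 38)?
Powers of 7 mod 38: 7^1≡7, 7^2≡11, 7^3≡1. Order = 3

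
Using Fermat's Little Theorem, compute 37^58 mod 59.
By Fermat's Little Theorem, 37^{58} ≡ 1 (mod 59) since 59 is prime and gcd(37, 59) = 1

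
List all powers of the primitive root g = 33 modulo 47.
g^1, g^2, ..., g^{46} mod 47: {33, 8, 29, 17, 44, 42, 23, 7, 43, 9, 15, 25, 26, 12, 20, 2, 19, 16, 11, 34, 41, 37, 46, 14, 39, 18, 30, 3, 5, 24, 40, 4, 38, 32, 22, 21, 35, 27, 45, 28, 31, 36, 13, 6, 10, 1}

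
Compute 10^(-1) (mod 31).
10^(-1) ≡ 28 (mod 31). Verification: 10 × 28 = 280 ≡ 1 (mod 31)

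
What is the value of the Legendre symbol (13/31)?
(13/31) = 13^{15} mod 31 = -1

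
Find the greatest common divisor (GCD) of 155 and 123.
1

Using the Euclidean algorithm:
155 = 1 × 123 + 32
123 = 3 × 32 + 27
32 = 1 × 27 + 5
27 = 5 × 5 + 2
5 = 2 × 2 + 1
2 = 2 × 1 + 0

GCD(155, 123) = 1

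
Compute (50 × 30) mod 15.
0

(50 × 30) = 1500
1500 mod 15 = 0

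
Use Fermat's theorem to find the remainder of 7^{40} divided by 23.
18

By Fermat's Little Theorem, a^(p-1) ≡ 1 (mod p) for prime p and gcd(a, p) = 1
Here p = 23, so 7^22 ≡ 1 (mod 23)
We can reduce the exponent: 40 mod 22 = 18
So 7^40 ≡ 7^18 (mod 23)
Computing: 7^18 mod 23 = 18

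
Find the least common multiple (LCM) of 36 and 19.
684

First find GCD(36, 19) using the Euclidean algorithm:
36 = 1 × 19 + 17
19 = 1 × 17 + 2
17 = 8 × 2 + 1
2 = 2 × 1 + 0
GCD(36, 19) = 1

LCM formula: LCM(a, b) = (a × b) / GCD(a, b)
LCM(36, 19) = (36 × 19) / 1
LCM(36, 19) = 684 / 1
LCM(36, 19) = 684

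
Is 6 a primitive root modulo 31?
No

To verify, check if 6^(30/q) ≢ 1 (mod 31) for each prime divisor q of 30
Divisors of 30 = 30: [1, 2, 3, 5, 6, 10, 15, 30]
  6^(30/2) = 6^15 ≡ 30 (mod 31)
  6^(30/3) = 6^10 ≡ 25 (mod 31)
  6^(30/5) = 6^6 ≡ 1 (mod 31)
Conclusion: 6 is not a primitive root modulo 31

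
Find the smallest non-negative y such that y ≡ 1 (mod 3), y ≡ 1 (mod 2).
1

Using the Chinese Remainder Theorem:
M = product of moduli = 6
For equation 1: M_1 = 2, 2 ≡ 2 (mod 3), inverse of 2 mod 3 is 2 (check: 2 × 2 = 4 ≡ 1 (mod 3))
For equation 2: M_2 = 3, 3 ≡ 1 (mod 2), inverse of 3 mod 2 is 1 (check: 1 × 1 = 1 ≡ 1 (mod 2))
Combine: y ≡ Σ r_i×M_i×(M_i⁻¹ mod m_i) = 1×2×2 + 1×3×1 = 4 + 3 = 7
7 mod 6 = 1
y ≡ 1 (mod 6)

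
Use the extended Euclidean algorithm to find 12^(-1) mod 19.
Extended GCD: 12(8) + 19(-5) = 1. So 12^(-1) ≡ 8 ≡ 8 (mod 19). Verify: 12 × 8 = 96 ≡ 1 (mod 19)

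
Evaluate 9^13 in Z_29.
Using repeated squaring. 13 = 8 + 4 + 1 (binary 1101). Repeated squaring mod 29: 9^1 ≡ 9; 9^2 ≡ 9² = 81 ≡ 23; 9^4 ≡ 23² = 529 ≡ 7; 9^8 ≡ 7² = 49 ≡ 20. Multiply: 9^13 = 9^8 × 9^4 × 9^1 ≡ 20 × 7 × 9 (mod 29): 20 × 7 = 140 ≡ 24; 24 × 9 = 216 ≡ 13. So 9^13 ≡ 13 (mod 29).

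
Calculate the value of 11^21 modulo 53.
Using repeated squaring. 21 = 16 + 4 + 1 (binary 10101). Repeated squaring mod 53: 11^1 ≡ 11; 11^2 ≡ 11² = 121 ≡ 15; 11^4 ≡ 15² = 225 ≡ 13; 11^8 ≡ 13² = 169 ≡ 10; 11^16 ≡ 10² = 100 ≡ 47. Multiply: 11^21 = 11^16 × 11^4 × 11^1 ≡ 47 × 13 × 11 (mod 53): 47 × 13 = 611 ≡ 28; 28 × 11 = 308 ≡ 43. So 11^21 ≡ 43 (mod 53).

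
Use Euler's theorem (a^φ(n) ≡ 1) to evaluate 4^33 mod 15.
By Euler: 4^{8} ≡ 1 (mod 15) since gcd(4, 15) = 1. 33 = 4×8 + 1. So 4^{33} ≡ 4^{1} ≡ 4 (mod 15)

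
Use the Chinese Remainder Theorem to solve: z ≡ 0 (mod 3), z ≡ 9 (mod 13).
M = 3 × 13 = 39. M₁ = 13, y₁ ≡ 1 (mod 3). M₂ = 3, y₂ ≡ 9 (mod 13). z = 0×13×1 + 9×3×9 ≡ 9 (mod 39)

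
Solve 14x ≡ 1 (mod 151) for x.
14^(-1) ≡ 54 (mod 151). Verification: 14 × 54 = 756 ≡ 1 (mod 151)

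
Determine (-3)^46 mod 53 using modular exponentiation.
Using repeated squaring. (-3) ≡ 50 (mod 53). 46 = 32 + 8 + 4 + 2 (binary 101110). Repeated squaring mod 53: 50^1 ≡ 50; 50^2 ≡ 50² = 2500 ≡ 9; 50^4 ≡ 9² = 81 ≡ 28; 50^8 ≡ 28² = 784 ≡ 42; 50^16 ≡ 42² = 1764 ≡ 15; 50^32 ≡ 15² = 225 ≡ 13. Multiply: (-3)^46 ≡ 50^32 × 50^8 × 50^4 × 50^2 ≡ 13 × 42 × 28 × 9 (mod 53): 13 × 42 = 546 ≡ 16; 16 × 28 = 448 ≡ 24; 24 × 9 = 216 ≡ 4. So (-3)^46 ≡ 4 (mod 53).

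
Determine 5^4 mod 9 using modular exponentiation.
4 = 4 (binary 100). Repeated squaring mod 9: 5^1 ≡ 5; 5^2 ≡ 5² = 25 ≡ 7; 5^4 ≡ 7² = 49 ≡ 4. So 5^4 ≡ 4 (mod 9).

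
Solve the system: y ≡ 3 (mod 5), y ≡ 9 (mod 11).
M = 5 × 11 = 55. M₁ = 11, y₁ ≡ 1 (mod 5). M₂ = 5, y₂ ≡ 9 (mod 11). y = 3×11×1 + 9×5×9 ≡ 53 (mod 55)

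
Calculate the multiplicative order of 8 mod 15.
Powers of 8 mod 15: 8^1≡8, 8^2≡4, 8^3≡2, 8^4≡1. Order = 4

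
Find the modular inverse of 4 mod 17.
4^(-1) ≡ 13 (mod 17). Verification: 4 × 13 = 52 ≡ 1 (mod 17)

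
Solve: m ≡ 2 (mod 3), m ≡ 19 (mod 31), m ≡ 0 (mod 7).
M = 3 × 31 × 7 = 651. M₁ = 217, y₁ ≡ 1 (mod 3). M₂ = 21, y₂ ≡ 3 (mod 31). M₃ = 93, y₃ ≡ 4 (mod 7). m = 2×217×1 + 19×21×3 + 0×93×4 ≡ 329 (mod 651)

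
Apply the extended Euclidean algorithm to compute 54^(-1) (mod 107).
Extended GCD: 54(2) + 107(-1) = 1. So 54^(-1) ≡ 2 ≡ 2 (mod 107). Verify: 54 × 2 = 108 ≡ 1 (mod 107)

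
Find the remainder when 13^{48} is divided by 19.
By Fermat: 13^{18} ≡ 1 (mod 19). 48 = 2×18 + 12. So 13^{48} ≡ 13^{12} ≡ 7 (mod 19)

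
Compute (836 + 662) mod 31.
10

(836 + 662) = 1498
1498 mod 31 = 10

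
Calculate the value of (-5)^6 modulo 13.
(-5) ≡ 8 (mod 13). 6 = 4 + 2 (binary 110). Repeated squaring mod 13: 8^1 ≡ 8; 8^2 ≡ 8² = 64 ≡ 12; 8^4 ≡ 12² = 144 ≡ 1. Multiply: (-5)^6 ≡ 8^4 × 8^2 ≡ 1 × 12 (mod 13): 1 × 12 = 12 ≡ 12. So (-5)^6 ≡ 12 (mod 13).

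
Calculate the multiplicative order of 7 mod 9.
Powers of 7 mod 9: 7^1≡7, 7^2≡4, 7^3≡1. Order = 3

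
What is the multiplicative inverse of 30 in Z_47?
30^(-1) ≡ 11 (mod 47). Verification: 30 × 11 = 330 ≡ 1 (mod 47)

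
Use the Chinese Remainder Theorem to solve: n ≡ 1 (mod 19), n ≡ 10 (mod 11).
153

Using the Chinese Remainder Theorem:
M = product of moduli = 209
For equation 1: M_1 = 11, 11 ≡ 11 (mod 19), inverse of 11 mod 19 is 7 (check: 11 × 7 = 77 ≡ 1 (mod 19))
For equation 2: M_2 = 19, 19 ≡ 8 (mod 11), inverse of 19 mod 11 is 7 (check: 8 × 7 = 56 ≡ 1 (mod 11))
Combine: n ≡ Σ r_i×M_i×(M_i⁻¹ mod m_i) = 1×11×7 + 10×19×7 = 77 + 1330 = 1407
1407 mod 209 = 153
n ≡ 153 (mod 209)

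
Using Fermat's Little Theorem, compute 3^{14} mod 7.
2

By Fermat's Little Theorem, a^(p-1) ≡ 1 (mod p) for prime p and gcd(a, p) = 1
Here p = 7, so 3^6 ≡ 1 (mod 7)
We can reduce the exponent: 14 mod 6 = 2
So 3^14 ≡ 3^2 (mod 7)
Computing: 3^2 mod 7 = 2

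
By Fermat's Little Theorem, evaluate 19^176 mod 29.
By Fermat: 19^{28} ≡ 1 (mod 29). 176 ≡ 8 (mod 28). So 19^{176} ≡ 19^{8} ≡ 25 (mod 29)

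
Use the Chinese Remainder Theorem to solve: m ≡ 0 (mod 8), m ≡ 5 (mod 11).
M = 8 × 11 = 88. M₁ = 11, y₁ ≡ 3 (mod 8). M₂ = 8, y₂ ≡ 7 (mod 11). m = 0×11×3 + 5×8×7 ≡ 16 (mod 88)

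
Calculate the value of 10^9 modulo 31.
9 = 8 + 1 (binary 1001). Repeated squaring mod 31: 10^1 ≡ 10; 10^2 ≡ 10² = 100 ≡ 7; 10^4 ≡ 7² = 49 ≡ 18; 10^8 ≡ 18² = 324 ≡ 14. Multiply: 10^9 = 10^8 × 10^1 ≡ 14 × 10 (mod 31): 14 × 10 = 140 ≡ 16. So 10^9 ≡ 16 (mod 31).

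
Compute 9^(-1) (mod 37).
9^(-1) ≡ 33 (mod 37). Verification: 9 × 33 = 297 ≡ 1 (mod 37)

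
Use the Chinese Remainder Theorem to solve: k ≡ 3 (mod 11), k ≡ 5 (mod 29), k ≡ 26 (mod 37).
1136

Using the Chinese Remainder Theorem:
M = product of moduli = 11803
For equation 1: M_1 = 1073, 1073 ≡ 6 (mod 11), inverse of 1073 mod 11 is 2 (check: 6 × 2 = 12 ≡ 1 (mod 11))
For equation 2: M_2 = 407, 407 ≡ 1 (mod 29), inverse of 407 mod 29 is 1 (check: 1 × 1 = 1 ≡ 1 (mod 29))
For equation 3: M_3 = 319, 319 ≡ 23 (mod 37), inverse of 319 mod 37 is 29 (check: 23 × 29 = 667 ≡ 1 (mod 37))
Combine: k ≡ Σ r_i×M_i×(M_i⁻¹ mod m_i) = 3×1073×2 + 5×407×1 + 26×319×29 = 6438 + 2035 + 240526 = 248999
248999 mod 11803 = 1136
k ≡ 1136 (mod 11803)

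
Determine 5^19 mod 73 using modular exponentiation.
Using repeated squaring. 19 = 16 + 2 + 1 (binary 10011). Repeated squaring mod 73: 5^1 ≡ 5; 5^2 ≡ 5² = 25 ≡ 25; 5^4 ≡ 25² = 625 ≡ 41; 5^8 ≡ 41² = 1681 ≡ 2; 5^16 ≡ 2² = 4 ≡ 4. Multiply: 5^19 = 5^16 × 5^2 × 5^1 ≡ 4 × 25 × 5 (mod 73): 4 × 25 = 100 ≡ 27; 27 × 5 = 135 ≡ 62. So 5^19 ≡ 62 (mod 73).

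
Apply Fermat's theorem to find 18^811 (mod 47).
By Fermat: 18^{46} ≡ 1 (mod 47). 811 ≡ 29 (mod 46). So 18^{811} ≡ 18^{29} ≡ 16 (mod 47)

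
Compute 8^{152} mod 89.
32

Using successive squaring:
Binary expansion of 152: 10011000
Powers of 8 mod 89 (each is the square of the previous):
  8^1 ≡ 8 (mod 89)
  8^2 ≡ 8² = 64 ≡ 64 (mod 89)
  8^4 ≡ 64² = 4096 ≡ 2 (mod 89)
  8^8 ≡ 2² = 4 ≡ 4 (mod 89)
  8^16 ≡ 4² = 16 ≡ 16 (mod 89)
  8^32 ≡ 16² = 256 ≡ 78 (mod 89)
  8^64 ≡ 78² = 6084 ≡ 32 (mod 89)
  8^128 ≡ 32² = 1024 ≡ 45 (mod 89)
152 = 128 + 16 + 8, so 8^152 = 8^128 × 8^16 × 8^8 ≡ 45 × 16 × 4 (mod 89)
Multiplying step by step:
  45 × 16 = 720 ≡ 8 (mod 89)
  8 × 4 = 32 ≡ 32 (mod 89)
Result: 8^152 ≡ 32 (mod 89)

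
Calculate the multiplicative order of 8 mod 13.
Powers of 8 mod 13: 8^1≡8, 8^2≡12, 8^3≡5, 8^4≡1. Order = 4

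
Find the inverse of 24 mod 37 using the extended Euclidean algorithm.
Extended GCD: 24(17) + 37(-11) = 1. So 24^(-1) ≡ 17 ≡ 17 (mod 37). Verify: 24 × 17 = 408 ≡ 1 (mod 37)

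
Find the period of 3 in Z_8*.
Powers of 3 mod 8: 3^1≡3, 3^2≡1. Order = 2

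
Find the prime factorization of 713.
23 × 31

Divide by primes starting from smallest:
713 ÷ 23 = 31
31 ÷ 31 = 1

713 = 23 × 31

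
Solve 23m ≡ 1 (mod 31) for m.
23^(-1) ≡ 27 (mod 31). Verification: 23 × 27 = 621 ≡ 1 (mod 31)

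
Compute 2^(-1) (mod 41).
2^(-1) ≡ 21 (mod 41). Verification: 2 × 21 = 42 ≡ 1 (mod 41)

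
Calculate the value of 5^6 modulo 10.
6 = 4 + 2 (binary 110). Repeated squaring mod 10: 5^1 ≡ 5; 5^2 ≡ 5² = 25 ≡ 5; 5^4 ≡ 5² = 25 ≡ 5. Multiply: 5^6 = 5^4 × 5^2 ≡ 5 × 5 (mod 10): 5 × 5 = 25 ≡ 5. So 5^6 ≡ 5 (mod 10).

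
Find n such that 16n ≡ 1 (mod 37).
16^(-1) ≡ 7 (mod 37). Verification: 16 × 7 = 112 ≡ 1 (mod 37)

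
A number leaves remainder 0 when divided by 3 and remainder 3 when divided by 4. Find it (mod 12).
M = 3 × 4 = 12. M₁ = 4, y₁ ≡ 1 (mod 3). M₂ = 3, y₂ ≡ 3 (mod 4). r = 0×4×1 + 3×3×3 ≡ 3 (mod 12)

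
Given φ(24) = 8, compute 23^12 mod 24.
By Euler: 23^{8} ≡ 1 (mod 24) since gcd(23, 24) = 1. 12 = 1×8 + 4. So 23^{12} ≡ 23^{4} ≡ 1 (mod 24)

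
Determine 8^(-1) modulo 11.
8^(-1) ≡ 7 (mod 11). Verification: 8 × 7 = 56 ≡ 1 (mod 11)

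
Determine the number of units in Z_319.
280

Prime factorization: 319 = 11 × 29
Using the formula φ(n) = n × Π(1 - 1/p) for each prime factor p:
φ(319) = 319 × (1 - 1/11) × (1 - 1/29)
φ(319) = 280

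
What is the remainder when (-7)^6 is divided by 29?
(-7) ≡ 22 (mod 29). 6 = 4 + 2 (binary 110). Repeated squaring mod 29: 22^1 ≡ 22; 22^2 ≡ 22² = 484 ≡ 20; 22^4 ≡ 20² = 400 ≡ 23. Multiply: (-7)^6 ≡ 22^4 × 22^2 ≡ 23 × 20 (mod 29): 23 × 20 = 460 ≡ 25. So (-7)^6 ≡ 25 (mod 29).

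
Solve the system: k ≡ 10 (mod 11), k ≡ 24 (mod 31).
M = 11 × 31 = 341. M₁ = 31, y₁ ≡ 5 (mod 11). M₂ = 11, y₂ ≡ 17 (mod 31). k = 10×31×5 + 24×11×17 ≡ 241 (mod 341)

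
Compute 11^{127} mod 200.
171

Using successive squaring:
Binary expansion of 127: 1111111
Powers of 11 mod 200 (each is the square of the previous):
  11^1 ≡ 11 (mod 200)
  11^2 ≡ 11² = 121 ≡ 121 (mod 200)
  11^4 ≡ 121² = 14641 ≡ 41 (mod 200)
  11^8 ≡ 41² = 1681 ≡ 81 (mod 200)
  11^16 ≡ 81² = 6561 ≡ 161 (mod 200)
  11^32 ≡ 161² = 25921 ≡ 121 (mod 200)
  11^64 ≡ 121² = 14641 ≡ 41 (mod 200)
127 = 64 + 32 + 16 + 8 + 4 + 2 + 1, so 11^127 = 11^64 × 11^32 × 11^16 × 11^8 × 11^4 × 11^2 × 11^1 ≡ 41 × 121 × 161 × 81 × 41 × 121 × 11 (mod 200)
Multiplying step by step:
  41 × 121 = 4961 ≡ 161 (mod 200)
  161 × 161 = 25921 ≡ 121 (mod 200)
  121 × 81 = 9801 ≡ 1 (mod 200)
  1 × 41 = 41 ≡ 41 (mod 200)
  41 × 121 = 4961 ≡ 161 (mod 200)
  161 × 11 = 1771 ≡ 171 (mod 200)
Result: 11^127 ≡ 171 (mod 200)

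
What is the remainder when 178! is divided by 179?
By Wilson's theorem, (178)! ≡ -1 ≡ 178 (mod 179)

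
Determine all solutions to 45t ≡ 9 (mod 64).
13

Since gcd(45, 64) = 1 divides 9, a solution exists.
Multiply both sides by the inverse of 45 mod 64:
  45^(-1) mod 64 = 37
  x ≡ 37 × 9 ≡ 333 ≡ 13 (mod 64)
Verification: 45 × 13 = 585 = 9 × 64 + 9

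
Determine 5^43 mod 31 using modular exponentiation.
Using Fermat: 5^{30} ≡ 1 (mod 31). 43 ≡ 13 (mod 30). So 5^{43} ≡ 5^{13} ≡ 5 (mod 31)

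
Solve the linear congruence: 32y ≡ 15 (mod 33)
18

Since gcd(32, 33) = 1 divides 15, a solution exists.
Multiply both sides by the inverse of 32 mod 33:
  32^(-1) mod 33 = 32
  x ≡ 32 × 15 ≡ 480 ≡ 18 (mod 33)
Verification: 32 × 18 = 576 = 17 × 33 + 15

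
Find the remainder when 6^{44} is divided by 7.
By Fermat: 6^{6} ≡ 1 (mod 7). 44 = 7×6 + 2. So 6^{44} ≡ 6^{2} ≡ 1 (mod 7)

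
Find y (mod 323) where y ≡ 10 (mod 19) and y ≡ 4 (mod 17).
M = 19 × 17 = 323. M₁ = 17, y₁ ≡ 9 (mod 19). M₂ = 19, y₂ ≡ 9 (mod 17). y = 10×17×9 + 4×19×9 ≡ 276 (mod 323)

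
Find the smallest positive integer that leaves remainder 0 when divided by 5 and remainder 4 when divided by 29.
M = 5 × 29 = 145. M₁ = 29, y₁ ≡ 4 (mod 5). M₂ = 5, y₂ ≡ 6 (mod 29). z = 0×29×4 + 4×5×6 ≡ 120 (mod 145). The smallest positive such number is 120.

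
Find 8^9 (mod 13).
9 = 8 + 1 (binary 1001). Repeated squaring mod 13: 8^1 ≡ 8; 8^2 ≡ 8² = 64 ≡ 12; 8^4 ≡ 12² = 144 ≡ 1; 8^8 ≡ 1² = 1 ≡ 1. Multiply: 8^9 = 8^8 × 8^1 ≡ 1 × 8 (mod 13): 1 × 8 = 8 ≡ 8. So 8^9 ≡ 8 (mod 13).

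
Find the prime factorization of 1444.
2^2 × 19^2

Divide by primes starting from smallest:
1444 ÷ 2 = 722
722 ÷ 2 = 361
361 ÷ 19 = 19
19 ÷ 19 = 1

1444 = 2^2 × 19^2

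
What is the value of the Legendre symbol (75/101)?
(75/101) = 75^{50} mod 101 = -1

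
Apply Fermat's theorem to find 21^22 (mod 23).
By Fermat's Little Theorem, 21^{22} ≡ 1 (mod 23) since 23 is prime and gcd(21, 23) = 1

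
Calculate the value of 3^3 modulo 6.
3 = 2 + 1 (binary 11). Repeated squaring mod 6: 3^1 ≡ 3; 3^2 ≡ 3² = 9 ≡ 3. Multiply: 3^3 = 3^2 × 3^1 ≡ 3 × 3 (mod 6): 3 × 3 = 9 ≡ 3. So 3^3 ≡ 3 (mod 6).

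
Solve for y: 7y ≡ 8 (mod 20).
4

Since gcd(7, 20) = 1 divides 8, a solution exists.
Multiply both sides by the inverse of 7 mod 20:
  7^(-1) mod 20 = 3
  x ≡ 3 × 8 ≡ 24 ≡ 4 (mod 20)
Verification: 7 × 4 = 28 = 1 × 20 + 8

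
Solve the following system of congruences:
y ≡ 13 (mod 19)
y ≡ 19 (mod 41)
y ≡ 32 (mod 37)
22528

Using the Chinese Remainder Theorem:
M = product of moduli = 28823
For equation 1: M_1 = 1517, 1517 ≡ 16 (mod 19), inverse of 1517 mod 19 is 6 (check: 16 × 6 = 96 ≡ 1 (mod 19))
For equation 2: M_2 = 703, 703 ≡ 6 (mod 41), inverse of 703 mod 41 is 7 (check: 6 × 7 = 42 ≡ 1 (mod 41))
For equation 3: M_3 = 779, 779 ≡ 2 (mod 37), inverse of 779 mod 37 is 19 (check: 2 × 19 = 38 ≡ 1 (mod 37))
Combine: y ≡ Σ r_i×M_i×(M_i⁻¹ mod m_i) = 13×1517×6 + 19×703×7 + 32×779×19 = 118326 + 93499 + 473632 = 685457
685457 mod 28823 = 22528
y ≡ 22528 (mod 28823)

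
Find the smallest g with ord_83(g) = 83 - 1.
p - 1 = 82 has prime divisors 2, 41. h is a primitive root mod 83 iff h^(82/q) ≢ 1 (mod 83) for each such q.
h = 2: 2^41 ≡ 82, 2^2 ≡ 4 (mod 83); none is 1, so 2 has order 82 and is a primitive root.
The smallest primitive root mod 83 is g = 2.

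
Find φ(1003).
928

Prime factorization: 1003 = 17 × 59
Using the formula φ(n) = n × Π(1 - 1/p) for each prime factor p:
φ(1003) = 1003 × (1 - 1/17) × (1 - 1/59)
φ(1003) = 928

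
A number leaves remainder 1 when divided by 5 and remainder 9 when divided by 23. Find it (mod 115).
M = 5 × 23 = 115. M₁ = 23, y₁ ≡ 2 (mod 5). M₂ = 5, y₂ ≡ 14 (mod 23). n = 1×23×2 + 9×5×14 ≡ 101 (mod 115)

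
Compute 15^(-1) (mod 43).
15^(-1) ≡ 23 (mod 43). Verification: 15 × 23 = 345 ≡ 1 (mod 43)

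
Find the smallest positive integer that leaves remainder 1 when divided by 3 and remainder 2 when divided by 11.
M = 3 × 11 = 33. M₁ = 11, y₁ ≡ 2 (mod 3). M₂ = 3, y₂ ≡ 4 (mod 11). m = 1×11×2 + 2×3×4 ≡ 13 (mod 33). The smallest positive such number is 13.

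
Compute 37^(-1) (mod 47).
37^(-1) ≡ 14 (mod 47). Verification: 37 × 14 = 518 ≡ 1 (mod 47)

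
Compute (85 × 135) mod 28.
23

(85 × 135) = 11475
11475 mod 28 = 23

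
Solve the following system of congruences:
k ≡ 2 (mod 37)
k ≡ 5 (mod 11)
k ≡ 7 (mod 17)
2370

Using the Chinese Remainder Theorem:
M = product of moduli = 6919
For equation 1: M_1 = 187, 187 ≡ 2 (mod 37), inverse of 187 mod 37 is 19 (check: 2 × 19 = 38 ≡ 1 (mod 37))
For equation 2: M_2 = 629, 629 ≡ 2 (mod 11), inverse of 629 mod 11 is 6 (check: 2 × 6 = 12 ≡ 1 (mod 11))
For equation 3: M_3 = 407, 407 ≡ 16 (mod 17), inverse of 407 mod 17 is 16 (check: 16 × 16 = 256 ≡ 1 (mod 17))
Combine: k ≡ Σ r_i×M_i×(M_i⁻¹ mod m_i) = 2×187×19 + 5×629×6 + 7×407×16 = 7106 + 18870 + 45584 = 71560
71560 mod 6919 = 2370
k ≡ 2370 (mod 6919)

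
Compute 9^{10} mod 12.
9

Using successive squaring:
Binary expansion of 10: 1010
Powers of 9 mod 12 (each is the square of the previous):
  9^1 ≡ 9 (mod 12)
  9^2 ≡ 9² = 81 ≡ 9 (mod 12)
  9^4 ≡ 9² = 81 ≡ 9 (mod 12)
  9^8 ≡ 9² = 81 ≡ 9 (mod 12)
10 = 8 + 2, so 9^10 = 9^8 × 9^2 ≡ 9 × 9 (mod 12)
Multiplying step by step:
  9 × 9 = 81 ≡ 9 (mod 12)
Result: 9^10 ≡ 9 (mod 12)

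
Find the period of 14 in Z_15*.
Powers of 14 mod 15: 14^1≡14, 14^2≡1. Order = 2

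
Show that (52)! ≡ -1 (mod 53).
(52)! mod 53 = 52. Since this equals -1 (mod 53), Wilson confirms 53 is prime.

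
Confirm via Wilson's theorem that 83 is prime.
(82)! mod 83 = 82. Since this equals -1 (mod 83), Wilson confirms 83 is prime.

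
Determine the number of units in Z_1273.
1188

Prime factorization: 1273 = 19 × 67
Using the formula φ(n) = n × Π(1 - 1/p) for each prime factor p:
φ(1273) = 1273 × (1 - 1/19) × (1 - 1/67)
φ(1273) = 1188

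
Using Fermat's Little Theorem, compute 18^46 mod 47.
By Fermat's Little Theorem, 18^{46} ≡ 1 (mod 47) since 47 is prime and gcd(18, 47) = 1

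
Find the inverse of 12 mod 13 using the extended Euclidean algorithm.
Extended GCD: 12(-1) + 13(1) = 1. So 12^(-1) ≡ 12 ≡ 12 (mod 13). Verify: 12 × 12 = 144 ≡ 1 (mod 13)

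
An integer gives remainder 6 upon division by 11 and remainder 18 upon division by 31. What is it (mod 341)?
M = 11 × 31 = 341. M₁ = 31, y₁ ≡ 5 (mod 11). M₂ = 11, y₂ ≡ 17 (mod 31). t = 6×31×5 + 18×11×17 ≡ 204 (mod 341). The smallest positive such number is 204.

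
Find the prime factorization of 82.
2 × 41

Divide by primes starting from smallest:
82 ÷ 2 = 41
41 ÷ 41 = 1

82 = 2 × 41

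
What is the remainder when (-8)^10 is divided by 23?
(-8) ≡ 15 (mod 23). 10 = 8 + 2 (binary 1010). Repeated squaring mod 23: 15^1 ≡ 15; 15^2 ≡ 15² = 225 ≡ 18; 15^4 ≡ 18² = 324 ≡ 2; 15^8 ≡ 2² = 4 ≡ 4. Multiply: (-8)^10 ≡ 15^8 × 15^2 ≡ 4 × 18 (mod 23): 4 × 18 = 72 ≡ 3. So (-8)^10 ≡ 3 (mod 23).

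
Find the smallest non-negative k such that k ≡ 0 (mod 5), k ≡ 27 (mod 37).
175

Using the Chinese Remainder Theorem:
M = product of moduli = 185
For equation 1: M_1 = 37, 37 ≡ 2 (mod 5), inverse of 37 mod 5 is 3 (check: 2 × 3 = 6 ≡ 1 (mod 5))
For equation 2: M_2 = 5, 5 ≡ 5 (mod 37), inverse of 5 mod 37 is 15 (check: 5 × 15 = 75 ≡ 1 (mod 37))
Combine: k ≡ Σ r_i×M_i×(M_i⁻¹ mod m_i) = 0×37×3 + 27×5×15 = 0 + 2025 = 2025
2025 mod 185 = 175
k ≡ 175 (mod 185)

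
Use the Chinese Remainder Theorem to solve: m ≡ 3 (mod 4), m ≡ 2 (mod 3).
M = 4 × 3 = 12. M₁ = 3, y₁ ≡ 3 (mod 4). M₂ = 4, y₂ ≡ 1 (mod 3). m = 3×3×3 + 2×4×1 ≡ 11 (mod 12)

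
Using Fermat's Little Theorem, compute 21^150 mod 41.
By Fermat: 21^{40} ≡ 1 (mod 41). 150 = 3×40 + 30. So 21^{150} ≡ 21^{30} ≡ 40 (mod 41)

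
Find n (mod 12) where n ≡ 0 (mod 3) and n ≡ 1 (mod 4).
M = 3 × 4 = 12. M₁ = 4, y₁ ≡ 1 (mod 3). M₂ = 3, y₂ ≡ 3 (mod 4). n = 0×4×1 + 1×3×3 ≡ 9 (mod 12)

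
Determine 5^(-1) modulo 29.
5^(-1) ≡ 6 (mod 29). Verification: 5 × 6 = 30 ≡ 1 (mod 29)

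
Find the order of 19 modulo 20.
Powers of 19 mod 20: 19^1≡19, 19^2≡1. Order = 2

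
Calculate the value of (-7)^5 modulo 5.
(-7) ≡ 3 (mod 5). 5 = 4 + 1 (binary 101). Repeated squaring mod 5: 3^1 ≡ 3; 3^2 ≡ 3² = 9 ≡ 4; 3^4 ≡ 4² = 16 ≡ 1. Multiply: (-7)^5 ≡ 3^4 × 3^1 ≡ 1 × 3 (mod 5): 1 × 3 = 3 ≡ 3. So (-7)^5 ≡ 3 (mod 5).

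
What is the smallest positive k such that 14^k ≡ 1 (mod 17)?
Powers of 14 mod 17: 14^1≡14, 14^2≡9, 14^3≡7, 14^4≡13, 14^5≡12, 14^6≡15, 14^7≡6, 14^8≡16, 14^9≡3, 14^10≡8, 14^11≡10, 14^12≡4, 14^13≡5, 14^14≡2, 14^15≡11, 14^16≡1. Order = 16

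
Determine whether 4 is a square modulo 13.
By Euler's criterion: 4^{6} ≡ 1 (mod 13). Since this equals 1, 4 is a QR.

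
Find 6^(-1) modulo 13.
11

Using Extended Euclidean Algorithm:
gcd(6, 13) = 1
Bezout coefficients: 6 × -2 + 13 × 1 = 1
So 6 × -2 ≡ 1 (mod 13)
The inverse is -2 mod 13 = 11
Verification: 6 × 11 = 66 = 5 × 13 + 1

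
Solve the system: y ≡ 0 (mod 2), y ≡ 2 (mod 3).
M = 2 × 3 = 6. M₁ = 3, y₁ ≡ 1 (mod 2). M₂ = 2, y₂ ≡ 2 (mod 3). y = 0×3×1 + 2×2×2 ≡ 2 (mod 6)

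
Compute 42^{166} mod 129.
87

Using successive squaring:
Binary expansion of 166: 10100110
Powers of 42 mod 129 (each is the square of the previous):
  42^1 ≡ 42 (mod 129)
  42^2 ≡ 42² = 1764 ≡ 87 (mod 129)
  42^4 ≡ 87² = 7569 ≡ 87 (mod 129)
  42^8 ≡ 87² = 7569 ≡ 87 (mod 129)
  42^16 ≡ 87² = 7569 ≡ 87 (mod 129)
  42^32 ≡ 87² = 7569 ≡ 87 (mod 129)
  42^64 ≡ 87² = 7569 ≡ 87 (mod 129)
  42^128 ≡ 87² = 7569 ≡ 87 (mod 129)
166 = 128 + 32 + 4 + 2, so 42^166 = 42^128 × 42^32 × 42^4 × 42^2 ≡ 87 × 87 × 87 × 87 (mod 129)
Multiplying step by step:
  87 × 87 = 7569 ≡ 87 (mod 129)
  87 × 87 = 7569 ≡ 87 (mod 129)
  87 × 87 = 7569 ≡ 87 (mod 129)
Result: 42^166 ≡ 87 (mod 129)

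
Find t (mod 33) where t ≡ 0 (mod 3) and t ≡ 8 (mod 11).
M = 3 × 11 = 33. M₁ = 11, y₁ ≡ 2 (mod 3). M₂ = 3, y₂ ≡ 4 (mod 11). t = 0×11×2 + 8×3×4 ≡ 30 (mod 33)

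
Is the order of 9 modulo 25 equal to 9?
No, the actual order is 10, not 9.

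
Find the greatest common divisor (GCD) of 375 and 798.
3

Using the Euclidean algorithm:
375 = 0 × 798 + 375
798 = 2 × 375 + 48
375 = 7 × 48 + 39
48 = 1 × 39 + 9
39 = 4 × 9 + 3
9 = 3 × 3 + 0

GCD(375, 798) = 3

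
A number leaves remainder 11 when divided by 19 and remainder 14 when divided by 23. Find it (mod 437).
M = 19 × 23 = 437. M₁ = 23, y₁ ≡ 5 (mod 19). M₂ = 19, y₂ ≡ 17 (mod 23). t = 11×23×5 + 14×19×17 ≡ 106 (mod 437)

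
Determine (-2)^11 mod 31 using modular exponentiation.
Using repeated squaring. (-2) ≡ 29 (mod 31). 11 = 8 + 2 + 1 (binary 1011). Repeated squaring mod 31: 29^1 ≡ 29; 29^2 ≡ 29² = 841 ≡ 4; 29^4 ≡ 4² = 16 ≡ 16; 29^8 ≡ 16² = 256 ≡ 8. Multiply: (-2)^11 ≡ 29^8 × 29^2 × 29^1 ≡ 8 × 4 × 29 (mod 31): 8 × 4 = 32 ≡ 1; 1 × 29 = 29 ≡ 29. So (-2)^11 ≡ 29 (mod 31).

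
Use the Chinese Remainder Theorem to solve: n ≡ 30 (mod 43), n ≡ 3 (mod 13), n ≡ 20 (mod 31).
9103

Using the Chinese Remainder Theorem:
M = product of moduli = 17329
For equation 1: M_1 = 403, 403 ≡ 16 (mod 43), inverse of 403 mod 43 is 35 (check: 16 × 35 = 560 ≡ 1 (mod 43))
For equation 2: M_2 = 1333, 1333 ≡ 7 (mod 13), inverse of 1333 mod 13 is 2 (check: 7 × 2 = 14 ≡ 1 (mod 13))
For equation 3: M_3 = 559, 559 ≡ 1 (mod 31), inverse of 559 mod 31 is 1 (check: 1 × 1 = 1 ≡ 1 (mod 31))
Combine: n ≡ Σ r_i×M_i×(M_i⁻¹ mod m_i) = 30×403×35 + 3×1333×2 + 20×559×1 = 423150 + 7998 + 11180 = 442328
442328 mod 17329 = 9103
n ≡ 9103 (mod 17329)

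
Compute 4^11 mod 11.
Using Fermat: 4^{10} ≡ 1 (mod 11). 11 ≡ 1 (mod 10). So 4^{11} ≡ 4^{1} ≡ 4 (mod 11)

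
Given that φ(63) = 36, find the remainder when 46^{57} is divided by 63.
By Euler: 46^{36} ≡ 1 (mod 63) since gcd(46, 63) = 1. 57 = 1×36 + 21. So 46^{57} ≡ 46^{21} ≡ 1 (mod 63)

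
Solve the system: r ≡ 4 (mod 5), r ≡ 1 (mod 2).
M = 5 × 2 = 10. M₁ = 2, y₁ ≡ 3 (mod 5). M₂ = 5, y₂ ≡ 1 (mod 2). r = 4×2×3 + 1×5×1 ≡ 9 (mod 10)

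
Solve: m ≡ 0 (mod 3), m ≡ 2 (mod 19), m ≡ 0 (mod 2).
M = 3 × 19 × 2 = 114. M₁ = 38, y₁ ≡ 2 (mod 3). M₂ = 6, y₂ ≡ 16 (mod 19). M₃ = 57, y₃ ≡ 1 (mod 2). m = 0×38×2 + 2×6×16 + 0×57×1 ≡ 78 (mod 114)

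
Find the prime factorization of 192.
2^6 × 3

Divide by primes starting from smallest:
192 ÷ 2 = 96
96 ÷ 2 = 48
48 ÷ 2 = 24
24 ÷ 2 = 12
12 ÷ 2 = 6
6 ÷ 2 = 3
3 ÷ 3 = 1

192 = 2^6 × 3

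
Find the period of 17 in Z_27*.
Powers of 17 mod 27: 17^1≡17, 17^2≡19, 17^3≡26, 17^4≡10, 17^5≡8, 17^6≡1. Order = 6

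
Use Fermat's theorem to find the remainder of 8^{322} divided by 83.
36

By Fermat's Little Theorem, a^(p-1) ≡ 1 (mod p) for prime p and gcd(a, p) = 1
Here p = 83, so 8^82 ≡ 1 (mod 83)
We can reduce the exponent: 322 mod 82 = 76
So 8^322 ≡ 8^76 (mod 83)
Computing: 8^76 mod 83 = 36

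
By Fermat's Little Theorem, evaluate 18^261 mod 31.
By Fermat: 18^{30} ≡ 1 (mod 31). 261 ≡ 21 (mod 30). So 18^{261} ≡ 18^{21} ≡ 16 (mod 31)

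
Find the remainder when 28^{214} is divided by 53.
By Fermat: 28^{52} ≡ 1 (mod 53). 214 = 4×52 + 6. So 28^{214} ≡ 28^{6} ≡ 47 (mod 53)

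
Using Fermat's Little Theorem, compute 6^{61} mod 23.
12

By Fermat's Little Theorem, a^(p-1) ≡ 1 (mod p) for prime p and gcd(a, p) = 1
Here p = 23, so 6^22 ≡ 1 (mod 23)
We can reduce the exponent: 61 mod 22 = 17
So 6^61 ≡ 6^17 (mod 23)
Computing: 6^17 mod 23 = 12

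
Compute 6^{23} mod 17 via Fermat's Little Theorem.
14

By Fermat's Little Theorem, a^(p-1) ≡ 1 (mod p) for prime p and gcd(a, p) = 1
Here p = 17, so 6^16 ≡ 1 (mod 17)
We can reduce the exponent: 23 mod 16 = 7
So 6^23 ≡ 6^7 (mod 17)
Computing: 6^7 mod 17 = 14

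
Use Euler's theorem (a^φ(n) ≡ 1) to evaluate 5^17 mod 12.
By Euler: 5^{4} ≡ 1 (mod 12) since gcd(5, 12) = 1. 17 = 4×4 + 1. So 5^{17} ≡ 5^{1} ≡ 5 (mod 12)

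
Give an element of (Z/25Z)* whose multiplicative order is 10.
4 has order 10 mod 25 since 4^{10} ≡ 1 (mod 25) and no smaller power works.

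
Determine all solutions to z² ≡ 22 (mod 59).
The square roots of 22 mod 59 are 9 and 50. Verify: 9² = 81 ≡ 22 (mod 59)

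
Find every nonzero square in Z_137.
QRs mod 137: {1, 2, 4, 7, 8, 9, 11, 14, 15, 16, 17, 18, 19, 22, 25, 28, 30, 32, 34, 36, 37, 38, 39, 44, 49, 50, 56, 59, 60, 61, 63, 64, 65, 68, 69, 72, 73, 74, 76, 77, 78, 81, 87, 88, 93, 98, 99, 100, 101, 103, 105, 107, 109, 112, 115, 118, 119, 120, 121, 122, 123, 126, 128, 129, 130, 133, 135, 136}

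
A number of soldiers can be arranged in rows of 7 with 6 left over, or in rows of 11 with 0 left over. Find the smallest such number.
M = 7 × 11 = 77. M₁ = 11, y₁ ≡ 2 (mod 7). M₂ = 7, y₂ ≡ 8 (mod 11). r = 6×11×2 + 0×7×8 ≡ 55 (mod 77). The smallest positive such number is 55.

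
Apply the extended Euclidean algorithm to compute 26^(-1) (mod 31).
Extended GCD: 26(6) + 31(-5) = 1. So 26^(-1) ≡ 6 ≡ 6 (mod 31). Verify: 26 × 6 = 156 ≡ 1 (mod 31)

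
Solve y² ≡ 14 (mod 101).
The square roots of 14 mod 101 are 69 and 32. Verify: 69² = 4761 ≡ 14 (mod 101)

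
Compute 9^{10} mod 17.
13

Using successive squaring:
Binary expansion of 10: 1010
Powers of 9 mod 17 (each is the square of the previous):
  9^1 ≡ 9 (mod 17)
  9^2 ≡ 9² = 81 ≡ 13 (mod 17)
  9^4 ≡ 13² = 169 ≡ 16 (mod 17)
  9^8 ≡ 16² = 256 ≡ 1 (mod 17)
10 = 8 + 2, so 9^10 = 9^8 × 9^2 ≡ 1 × 13 (mod 17)
Multiplying step by step:
  1 × 13 = 13 ≡ 13 (mod 17)
Result: 9^10 ≡ 13 (mod 17)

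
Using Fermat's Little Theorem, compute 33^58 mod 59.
By Fermat's Little Theorem, 33^{58} ≡ 1 (mod 59) since 59 is prime and gcd(33, 59) = 1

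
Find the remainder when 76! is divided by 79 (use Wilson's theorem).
(78)! = (76)! × (77) × (78) ≡ -1 (mod 79). So (76)! ≡ -1 × [(78)(77)]^(-1) ≡ 39 (mod 79)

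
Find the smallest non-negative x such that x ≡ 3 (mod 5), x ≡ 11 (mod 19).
68

Using the Chinese Remainder Theorem:
M = product of moduli = 95
For equation 1: M_1 = 19, 19 ≡ 4 (mod 5), inverse of 19 mod 5 is 4 (check: 4 × 4 = 16 ≡ 1 (mod 5))
For equation 2: M_2 = 5, 5 ≡ 5 (mod 19), inverse of 5 mod 19 is 4 (check: 5 × 4 = 20 ≡ 1 (mod 19))
Combine: x ≡ Σ r_i×M_i×(M_i⁻¹ mod m_i) = 3×19×4 + 11×5×4 = 228 + 220 = 448
448 mod 95 = 68
x ≡ 68 (mod 95)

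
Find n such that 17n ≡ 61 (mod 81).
56

Since gcd(17, 81) = 1 divides 61, a solution exists.
Multiply both sides by the inverse of 17 mod 81:
  17^(-1) mod 81 = 62
  x ≡ 62 × 61 ≡ 3782 ≡ 56 (mod 81)
Verification: 17 × 56 = 952 = 11 × 81 + 61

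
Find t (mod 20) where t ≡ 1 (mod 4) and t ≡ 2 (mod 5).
M = 4 × 5 = 20. M₁ = 5, y₁ ≡ 1 (mod 4). M₂ = 4, y₂ ≡ 4 (mod 5). t = 1×5×1 + 2×4×4 ≡ 17 (mod 20)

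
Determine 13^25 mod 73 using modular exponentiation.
Using repeated squaring. 25 = 16 + 8 + 1 (binary 11001). Repeated squaring mod 73: 13^1 ≡ 13; 13^2 ≡ 13² = 169 ≡ 23; 13^4 ≡ 23² = 529 ≡ 18; 13^8 ≡ 18² = 324 ≡ 32; 13^16 ≡ 32² = 1024 ≡ 2. Multiply: 13^25 = 13^16 × 13^8 × 13^1 ≡ 2 × 32 × 13 (mod 73): 2 × 32 = 64 ≡ 64; 64 × 13 = 832 ≡ 29. So 13^25 ≡ 29 (mod 73).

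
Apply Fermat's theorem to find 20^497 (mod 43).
By Fermat: 20^{42} ≡ 1 (mod 43). 497 ≡ 35 (mod 42). So 20^{497} ≡ 20^{35} ≡ 7 (mod 43)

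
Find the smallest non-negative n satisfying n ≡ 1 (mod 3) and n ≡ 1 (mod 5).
M = 3 × 5 = 15. M₁ = 5, y₁ ≡ 2 (mod 3). M₂ = 3, y₂ ≡ 2 (mod 5). n = 1×5×2 + 1×3×2 ≡ 1 (mod 15)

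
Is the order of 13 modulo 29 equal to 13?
No, the actual order is 14, not 13.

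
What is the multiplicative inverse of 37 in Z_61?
37^(-1) ≡ 33 (mod 61). Verification: 37 × 33 = 1221 ≡ 1 (mod 61)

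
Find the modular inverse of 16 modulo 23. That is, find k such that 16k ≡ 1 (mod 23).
13

Using Extended Euclidean Algorithm:
gcd(16, 23) = 1
Bezout coefficients: 16 × -10 + 23 × 7 = 1
So 16 × -10 ≡ 1 (mod 23)
The inverse is -10 mod 23 = 13
Verification: 16 × 13 = 208 = 9 × 23 + 1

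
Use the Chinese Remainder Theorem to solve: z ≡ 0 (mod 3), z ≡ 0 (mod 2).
M = 3 × 2 = 6. M₁ = 2, y₁ ≡ 2 (mod 3). M₂ = 3, y₂ ≡ 1 (mod 2). z = 0×2×2 + 0×3×1 ≡ 0 (mod 6)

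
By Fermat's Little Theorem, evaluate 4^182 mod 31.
By Fermat: 4^{30} ≡ 1 (mod 31). 182 ≡ 2 (mod 30). So 4^{182} ≡ 4^{2} ≡ 16 (mod 31)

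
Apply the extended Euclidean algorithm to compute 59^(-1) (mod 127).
Extended GCD: 59(28) + 127(-13) = 1. So 59^(-1) ≡ 28 ≡ 28 (mod 127). Verify: 59 × 28 = 1652 ≡ 1 (mod 127)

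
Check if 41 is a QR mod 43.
By Euler's criterion: 41^{21} ≡ 1 (mod 43). Since this equals 1, 41 is a QR.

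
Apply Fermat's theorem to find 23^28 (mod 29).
By Fermat's Little Theorem, 23^{28} ≡ 1 (mod 29) since 29 is prime and gcd(23, 29) = 1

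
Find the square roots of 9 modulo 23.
The square roots of 9 mod 23 are 3 and 20. Verify: 3² = 9 ≡ 9 (mod 23)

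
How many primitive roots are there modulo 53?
24

The number of primitive roots modulo p is φ(p-1) = φ(52)
φ(52) = 24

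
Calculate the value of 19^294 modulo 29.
Using Fermat: 19^{28} ≡ 1 (mod 29). 294 ≡ 14 (mod 28). So 19^{294} ≡ 19^{14} ≡ 28 (mod 29)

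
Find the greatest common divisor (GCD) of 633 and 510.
3

Using the Euclidean algorithm:
633 = 1 × 510 + 123
510 = 4 × 123 + 18
123 = 6 × 18 + 15
18 = 1 × 15 + 3
15 = 5 × 3 + 0

GCD(633, 510) = 3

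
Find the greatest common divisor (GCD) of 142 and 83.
1

Using the Euclidean algorithm:
142 = 1 × 83 + 59
83 = 1 × 59 + 24
59 = 2 × 24 + 11
24 = 2 × 11 + 2
11 = 5 × 2 + 1
2 = 2 × 1 + 0

GCD(142, 83) = 1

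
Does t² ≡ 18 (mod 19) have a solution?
By Euler's criterion: 18^{9} ≡ 18 (mod 19). Since this equals -1 (≡ 18), 18 is not a QR.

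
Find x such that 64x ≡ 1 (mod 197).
64^(-1) ≡ 157 (mod 197). Verification: 64 × 157 = 10048 ≡ 1 (mod 197)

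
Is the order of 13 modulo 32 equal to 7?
No, the actual order is 8, not 7.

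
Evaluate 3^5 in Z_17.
5 = 4 + 1 (binary 101). Repeated squaring mod 17: 3^1 ≡ 3; 3^2 ≡ 3² = 9 ≡ 9; 3^4 ≡ 9² = 81 ≡ 13. Multiply: 3^5 = 3^4 × 3^1 ≡ 13 × 3 (mod 17): 13 × 3 = 39 ≡ 5. So 3^5 ≡ 5 (mod 17).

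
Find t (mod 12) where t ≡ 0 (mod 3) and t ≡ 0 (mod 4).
M = 3 × 4 = 12. M₁ = 4, y₁ ≡ 1 (mod 3). M₂ = 3, y₂ ≡ 3 (mod 4). t = 0×4×1 + 0×3×3 ≡ 0 (mod 12)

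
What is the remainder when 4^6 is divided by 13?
6 = 4 + 2 (binary 110). Repeated squaring mod 13: 4^1 ≡ 4; 4^2 ≡ 4² = 16 ≡ 3; 4^4 ≡ 3² = 9 ≡ 9. Multiply: 4^6 = 4^4 × 4^2 ≡ 9 × 3 (mod 13): 9 × 3 = 27 ≡ 1. So 4^6 ≡ 1 (mod 13).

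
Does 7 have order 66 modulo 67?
p - 1 = 66 has prime divisors 2, 3, 11. Check 7^(66/q) mod 67 for each: 7^(66/2) = 7^33 ≡ 66, 7^(66/3) = 7^22 ≡ 29, 7^(66/11) = 7^6 ≡ 64 (mod 67). None of these is 1, so 7 has order 66 = φ(67), so it is a primitive root mod 67.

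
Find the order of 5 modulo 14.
Powers of 5 mod 14: 5^1≡5, 5^2≡11, 5^3≡13, 5^4≡9, 5^5≡3, 5^6≡1. Order = 6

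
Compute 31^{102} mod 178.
21

Using successive squaring:
Binary expansion of 102: 1100110
Powers of 31 mod 178 (each is the square of the previous):
  31^1 ≡ 31 (mod 178)
  31^2 ≡ 31² = 961 ≡ 71 (mod 178)
  31^4 ≡ 71² = 5041 ≡ 57 (mod 178)
  31^8 ≡ 57² = 3249 ≡ 45 (mod 178)
  31^16 ≡ 45² = 2025 ≡ 67 (mod 178)
  31^32 ≡ 67² = 4489 ≡ 39 (mod 178)
  31^64 ≡ 39² = 1521 ≡ 97 (mod 178)
102 = 64 + 32 + 4 + 2, so 31^102 = 31^64 × 31^32 × 31^4 × 31^2 ≡ 97 × 39 × 57 × 71 (mod 178)
Multiplying step by step:
  97 × 39 = 3783 ≡ 45 (mod 178)
  45 × 57 = 2565 ≡ 73 (mod 178)
  73 × 71 = 5183 ≡ 21 (mod 178)
Result: 31^102 ≡ 21 (mod 178)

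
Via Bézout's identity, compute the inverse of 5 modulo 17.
Extended GCD: 5(7) + 17(-2) = 1. So 5^(-1) ≡ 7 ≡ 7 (mod 17). Verify: 5 × 7 = 35 ≡ 1 (mod 17)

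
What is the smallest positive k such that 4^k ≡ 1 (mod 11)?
Powers of 4 mod 11: 4^1≡4, 4^2≡5, 4^3≡9, 4^4≡3, 4^5≡1. Order = 5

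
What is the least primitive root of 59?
2

A primitive root g modulo p has order p-1 = 58
Prime divisors of 58: [2, 29]
g is a primitive root iff g^(58/q) ≢ 1 (mod 59) for each prime divisor q
Testing small values:
  g = 2: 2^29 ≡ 58, 2^2 ≡ 4 (mod 59) → none is 1, primitive root!
The smallest primitive root is 2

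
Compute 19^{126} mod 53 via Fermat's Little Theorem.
9

By Fermat's Little Theorem, a^(p-1) ≡ 1 (mod p) for prime p and gcd(a, p) = 1
Here p = 53, so 19^52 ≡ 1 (mod 53)
We can reduce the exponent: 126 mod 52 = 22
So 19^126 ≡ 19^22 (mod 53)
Computing: 19^22 mod 53 = 9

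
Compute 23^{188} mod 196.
81

Using successive squaring:
Binary expansion of 188: 10111100
Powers of 23 mod 196 (each is the square of the previous):
  23^1 ≡ 23 (mod 196)
  23^2 ≡ 23² = 529 ≡ 137 (mod 196)
  23^4 ≡ 137² = 18769 ≡ 149 (mod 196)
  23^8 ≡ 149² = 22201 ≡ 53 (mod 196)
  23^16 ≡ 53² = 2809 ≡ 65 (mod 196)
  23^32 ≡ 65² = 4225 ≡ 109 (mod 196)
  23^64 ≡ 109² = 11881 ≡ 121 (mod 196)
  23^128 ≡ 121² = 14641 ≡ 137 (mod 196)
188 = 128 + 32 + 16 + 8 + 4, so 23^188 = 23^128 × 23^32 × 23^16 × 23^8 × 23^4 ≡ 137 × 109 × 65 × 53 × 149 (mod 196)
Multiplying step by step:
  137 × 109 = 14933 ≡ 37 (mod 196)
  37 × 65 = 2405 ≡ 53 (mod 196)
  53 × 53 = 2809 ≡ 65 (mod 196)
  65 × 149 = 9685 ≡ 81 (mod 196)
Result: 23^188 ≡ 81 (mod 196)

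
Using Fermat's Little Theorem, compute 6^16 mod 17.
By Fermat's Little Theorem, 6^{16} ≡ 1 (mod 17) since 17 is prime and gcd(6, 17) = 1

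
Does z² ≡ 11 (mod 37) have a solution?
By Euler's criterion: 11^{18} ≡ 1 (mod 37). Since this equals 1, 11 is a QR.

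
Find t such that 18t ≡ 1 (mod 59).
18^(-1) ≡ 23 (mod 59). Verification: 18 × 23 = 414 ≡ 1 (mod 59)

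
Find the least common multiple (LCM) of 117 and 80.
9360

First find GCD(117, 80) using the Euclidean algorithm:
117 = 1 × 80 + 37
80 = 2 × 37 + 6
37 = 6 × 6 + 1
6 = 6 × 1 + 0
GCD(117, 80) = 1

LCM formula: LCM(a, b) = (a × b) / GCD(a, b)
LCM(117, 80) = (117 × 80) / 1
LCM(117, 80) = 9360 / 1
LCM(117, 80) = 9360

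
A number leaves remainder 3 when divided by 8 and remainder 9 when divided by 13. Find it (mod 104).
M = 8 × 13 = 104. M₁ = 13, y₁ ≡ 5 (mod 8). M₂ = 8, y₂ ≡ 5 (mod 13). m = 3×13×5 + 9×8×5 ≡ 35 (mod 104)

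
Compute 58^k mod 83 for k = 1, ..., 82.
g^1, g^2, ..., g^{82} mod 83: {58, 44, 62, 27, 72, 26, 14, 65, 35, 38, 46, 12, 32, 30, 80, 75, 34, 63, 2, 33, 5, 41, 54, 61, 52, 28, 47, 70, 76, 9, 24, 64, 60, 77, 67, 68, 43, 4, 66, 10, 82, 25, 39, 21, 56, 11, 57, 69, 18, 48, 45, 37, 71, 51, 53, 3, 8, 49, 20, 81, 50, 78, 42, 29, 22, 31, 55, 36, 13, 7, 74, 59, 19, 23, 6, 16, 15, 40, 79, 17, 73, 1}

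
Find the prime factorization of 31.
31

Divide by primes starting from smallest:
31 ÷ 31 = 1

31 = 31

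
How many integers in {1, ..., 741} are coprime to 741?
432

Prime factorization: 741 = 3 × 13 × 19
Using the formula φ(n) = n × Π(1 - 1/p) for each prime factor p:
φ(741) = 741 × (1 - 1/3) × (1 - 1/13) × (1 - 1/19)
φ(741) = 432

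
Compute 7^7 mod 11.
7 = 4 + 2 + 1 (binary 111). Repeated squaring mod 11: 7^1 ≡ 7; 7^2 ≡ 7² = 49 ≡ 5; 7^4 ≡ 5² = 25 ≡ 3. Multiply: 7^7 = 7^4 × 7^2 × 7^1 ≡ 3 × 5 × 7 (mod 11): 3 × 5 = 15 ≡ 4; 4 × 7 = 28 ≡ 6. So 7^7 ≡ 6 (mod 11).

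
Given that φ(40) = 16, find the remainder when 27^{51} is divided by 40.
By Euler: 27^{16} ≡ 1 (mod 40) since gcd(27, 40) = 1. 51 = 3×16 + 3. So 27^{51} ≡ 27^{3} ≡ 3 (mod 40)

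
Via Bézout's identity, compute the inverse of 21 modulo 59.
Extended GCD: 21(-14) + 59(5) = 1. So 21^(-1) ≡ 45 ≡ 45 (mod 59). Verify: 21 × 45 = 945 ≡ 1 (mod 59)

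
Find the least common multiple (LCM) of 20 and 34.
340

First find GCD(20, 34) using the Euclidean algorithm:
20 = 0 × 34 + 20
34 = 1 × 20 + 14
20 = 1 × 14 + 6
14 = 2 × 6 + 2
6 = 3 × 2 + 0
GCD(20, 34) = 2

LCM formula: LCM(a, b) = (a × b) / GCD(a, b)
LCM(20, 34) = (20 × 34) / 2
LCM(20, 34) = 680 / 2
LCM(20, 34) = 340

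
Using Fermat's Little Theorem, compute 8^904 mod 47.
By Fermat: 8^{46} ≡ 1 (mod 47). 904 ≡ 30 (mod 46). So 8^{904} ≡ 8^{30} ≡ 12 (mod 47)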